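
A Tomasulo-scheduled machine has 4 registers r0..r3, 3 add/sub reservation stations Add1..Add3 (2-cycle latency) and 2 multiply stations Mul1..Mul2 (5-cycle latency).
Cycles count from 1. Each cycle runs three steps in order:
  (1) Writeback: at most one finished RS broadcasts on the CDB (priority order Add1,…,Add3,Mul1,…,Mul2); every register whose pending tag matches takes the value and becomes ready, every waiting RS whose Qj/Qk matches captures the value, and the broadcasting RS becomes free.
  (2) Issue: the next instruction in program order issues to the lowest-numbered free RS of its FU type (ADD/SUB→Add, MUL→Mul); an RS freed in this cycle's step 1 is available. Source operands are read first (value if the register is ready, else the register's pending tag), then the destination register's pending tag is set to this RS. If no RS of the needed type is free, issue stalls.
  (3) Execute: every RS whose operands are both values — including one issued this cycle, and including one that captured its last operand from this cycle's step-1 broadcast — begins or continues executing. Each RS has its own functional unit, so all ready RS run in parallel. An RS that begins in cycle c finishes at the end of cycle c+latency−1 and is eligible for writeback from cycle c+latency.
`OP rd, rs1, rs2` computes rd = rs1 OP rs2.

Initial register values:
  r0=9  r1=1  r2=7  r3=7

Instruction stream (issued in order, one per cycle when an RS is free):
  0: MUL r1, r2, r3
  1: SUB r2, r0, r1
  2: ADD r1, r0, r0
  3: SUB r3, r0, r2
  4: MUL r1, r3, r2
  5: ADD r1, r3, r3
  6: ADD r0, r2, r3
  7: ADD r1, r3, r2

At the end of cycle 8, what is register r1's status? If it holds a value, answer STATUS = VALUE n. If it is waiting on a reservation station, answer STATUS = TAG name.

STATUS = TAG Add2

c1: issue MUL r1<-Mul1 | r0:9,r1:Mul1,r2:7,r3:7
c2: issue SUB r2<-Add1 | r0:9,r1:Mul1,r2:Add1,r3:7
c3: issue ADD r1<-Add2 | r0:9,r1:Add2,r2:Add1,r3:7
c4: issue SUB r3<-Add3 | r0:9,r1:Add2,r2:Add1,r3:Add3
c5: CDB Add2=18; issue MUL r1<-Mul2 | r0:9,r1:Mul2,r2:Add1,r3:Add3
c6: CDB Mul1=49; issue ADD r1<-Add2 | r0:9,r1:Add2,r2:Add1,r3:Add3
c7: stall | r0:9,r1:Add2,r2:Add1,r3:Add3
c8: CDB Add1=-40; issue ADD r0<-Add1 | r0:Add1,r1:Add2,r2:-40,r3:Add3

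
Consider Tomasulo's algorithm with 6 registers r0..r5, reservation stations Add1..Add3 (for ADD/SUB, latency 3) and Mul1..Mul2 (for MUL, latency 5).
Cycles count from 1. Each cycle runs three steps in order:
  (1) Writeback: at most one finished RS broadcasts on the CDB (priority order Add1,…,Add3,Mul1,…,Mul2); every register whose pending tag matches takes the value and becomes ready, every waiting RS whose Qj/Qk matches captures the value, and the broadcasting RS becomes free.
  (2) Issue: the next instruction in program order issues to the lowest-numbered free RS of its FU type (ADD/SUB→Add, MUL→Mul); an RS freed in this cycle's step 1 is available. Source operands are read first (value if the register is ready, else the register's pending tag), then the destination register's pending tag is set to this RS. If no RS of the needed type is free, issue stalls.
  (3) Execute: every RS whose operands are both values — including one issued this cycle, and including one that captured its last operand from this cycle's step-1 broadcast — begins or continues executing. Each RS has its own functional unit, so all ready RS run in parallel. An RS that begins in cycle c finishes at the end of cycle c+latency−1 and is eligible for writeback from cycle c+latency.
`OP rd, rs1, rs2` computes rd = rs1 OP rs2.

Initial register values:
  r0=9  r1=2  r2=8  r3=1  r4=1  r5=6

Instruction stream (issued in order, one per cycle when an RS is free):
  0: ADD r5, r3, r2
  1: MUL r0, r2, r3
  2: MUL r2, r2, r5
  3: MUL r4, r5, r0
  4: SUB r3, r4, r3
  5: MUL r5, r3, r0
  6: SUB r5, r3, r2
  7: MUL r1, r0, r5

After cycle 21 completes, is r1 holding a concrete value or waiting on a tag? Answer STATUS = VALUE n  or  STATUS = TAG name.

STATUS = TAG Mul1

  c1: issue ADD r5<-Add1  regs: r0:9,r1:2,r2:8,r3:1,r4:1,r5:Add1
  c2: issue MUL r0<-Mul1  regs: r0:Mul1,r1:2,r2:8,r3:1,r4:1,r5:Add1
  c3: issue MUL r2<-Mul2  regs: r0:Mul1,r1:2,r2:Mul2,r3:1,r4:1,r5:Add1
  c4: CDB Add1=9; stall  regs: r0:Mul1,r1:2,r2:Mul2,r3:1,r4:1,r5:9
  c5: stall  regs: r0:Mul1,r1:2,r2:Mul2,r3:1,r4:1,r5:9
  c6: stall  regs: r0:Mul1,r1:2,r2:Mul2,r3:1,r4:1,r5:9
  c7: CDB Mul1=8; issue MUL r4<-Mul1  regs: r0:8,r1:2,r2:Mul2,r3:1,r4:Mul1,r5:9
  c8: issue SUB r3<-Add1  regs: r0:8,r1:2,r2:Mul2,r3:Add1,r4:Mul1,r5:9
  c9: CDB Mul2=72; issue MUL r5<-Mul2  regs: r0:8,r1:2,r2:72,r3:Add1,r4:Mul1,r5:Mul2
  c10: issue SUB r5<-Add2  regs: r0:8,r1:2,r2:72,r3:Add1,r4:Mul1,r5:Add2
  c11: stall  regs: r0:8,r1:2,r2:72,r3:Add1,r4:Mul1,r5:Add2
  c12: CDB Mul1=72; issue MUL r1<-Mul1  regs: r0:8,r1:Mul1,r2:72,r3:Add1,r4:72,r5:Add2
  c13: -  regs: r0:8,r1:Mul1,r2:72,r3:Add1,r4:72,r5:Add2
  c14: -  regs: r0:8,r1:Mul1,r2:72,r3:Add1,r4:72,r5:Add2
  c15: CDB Add1=71  regs: r0:8,r1:Mul1,r2:72,r3:71,r4:72,r5:Add2
  c16: -  regs: r0:8,r1:Mul1,r2:72,r3:71,r4:72,r5:Add2
  c17: -  regs: r0:8,r1:Mul1,r2:72,r3:71,r4:72,r5:Add2
  c18: CDB Add2=-1  regs: r0:8,r1:Mul1,r2:72,r3:71,r4:72,r5:-1
  c19: -  regs: r0:8,r1:Mul1,r2:72,r3:71,r4:72,r5:-1
  c20: CDB Mul2=568  regs: r0:8,r1:Mul1,r2:72,r3:71,r4:72,r5:-1
  c21: -  regs: r0:8,r1:Mul1,r2:72,r3:71,r4:72,r5:-1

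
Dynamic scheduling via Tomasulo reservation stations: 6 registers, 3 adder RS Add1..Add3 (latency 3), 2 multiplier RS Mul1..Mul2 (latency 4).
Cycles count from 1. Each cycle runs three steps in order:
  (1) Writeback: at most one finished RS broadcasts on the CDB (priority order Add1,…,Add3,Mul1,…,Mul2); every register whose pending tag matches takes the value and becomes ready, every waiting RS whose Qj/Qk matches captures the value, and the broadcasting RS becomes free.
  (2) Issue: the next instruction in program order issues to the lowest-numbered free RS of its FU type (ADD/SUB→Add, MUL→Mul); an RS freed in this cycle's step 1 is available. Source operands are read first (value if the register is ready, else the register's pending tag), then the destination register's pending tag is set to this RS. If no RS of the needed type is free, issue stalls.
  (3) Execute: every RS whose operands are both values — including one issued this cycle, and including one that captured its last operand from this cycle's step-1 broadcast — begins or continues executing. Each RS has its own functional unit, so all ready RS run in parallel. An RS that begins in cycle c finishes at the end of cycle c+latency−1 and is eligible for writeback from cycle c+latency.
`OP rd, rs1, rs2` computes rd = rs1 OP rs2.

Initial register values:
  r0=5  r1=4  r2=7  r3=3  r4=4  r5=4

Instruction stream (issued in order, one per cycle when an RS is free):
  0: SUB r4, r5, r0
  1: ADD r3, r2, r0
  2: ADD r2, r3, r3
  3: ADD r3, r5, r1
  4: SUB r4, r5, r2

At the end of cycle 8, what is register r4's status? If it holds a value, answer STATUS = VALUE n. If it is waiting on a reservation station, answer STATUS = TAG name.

STATUS = TAG Add2

c1: issue SUB r4<-Add1 | r0:5,r1:4,r2:7,r3:3,r4:Add1,r5:4
c2: issue ADD r3<-Add2 | r0:5,r1:4,r2:7,r3:Add2,r4:Add1,r5:4
c3: issue ADD r2<-Add3 | r0:5,r1:4,r2:Add3,r3:Add2,r4:Add1,r5:4
c4: CDB Add1=-1; issue ADD r3<-Add1 | r0:5,r1:4,r2:Add3,r3:Add1,r4:-1,r5:4
c5: CDB Add2=12; issue SUB r4<-Add2 | r0:5,r1:4,r2:Add3,r3:Add1,r4:Add2,r5:4
c6: - | r0:5,r1:4,r2:Add3,r3:Add1,r4:Add2,r5:4
c7: CDB Add1=8 | r0:5,r1:4,r2:Add3,r3:8,r4:Add2,r5:4
c8: CDB Add3=24 | r0:5,r1:4,r2:24,r3:8,r4:Add2,r5:4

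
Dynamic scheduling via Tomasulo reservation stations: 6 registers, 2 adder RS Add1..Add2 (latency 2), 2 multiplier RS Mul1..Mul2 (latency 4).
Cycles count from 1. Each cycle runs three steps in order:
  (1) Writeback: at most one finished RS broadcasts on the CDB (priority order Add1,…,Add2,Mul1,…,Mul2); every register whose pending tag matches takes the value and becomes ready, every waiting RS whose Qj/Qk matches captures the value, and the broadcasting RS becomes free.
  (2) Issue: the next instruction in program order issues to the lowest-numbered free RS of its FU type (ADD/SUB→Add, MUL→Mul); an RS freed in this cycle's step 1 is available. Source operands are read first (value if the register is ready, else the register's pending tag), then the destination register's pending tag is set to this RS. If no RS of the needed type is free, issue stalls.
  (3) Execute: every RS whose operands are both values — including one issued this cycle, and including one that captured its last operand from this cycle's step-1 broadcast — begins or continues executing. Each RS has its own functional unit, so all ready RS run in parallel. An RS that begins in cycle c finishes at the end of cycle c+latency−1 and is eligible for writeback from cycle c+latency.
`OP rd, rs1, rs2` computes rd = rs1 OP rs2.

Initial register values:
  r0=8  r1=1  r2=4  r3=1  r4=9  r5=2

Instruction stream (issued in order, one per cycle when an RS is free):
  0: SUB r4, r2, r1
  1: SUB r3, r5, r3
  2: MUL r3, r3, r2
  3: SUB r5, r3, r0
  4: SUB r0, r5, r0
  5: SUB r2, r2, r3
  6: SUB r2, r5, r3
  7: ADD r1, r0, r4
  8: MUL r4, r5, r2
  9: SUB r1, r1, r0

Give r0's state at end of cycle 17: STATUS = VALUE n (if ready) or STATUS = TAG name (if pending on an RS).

STATUS = VALUE -12

c1: issue SUB r4<-Add1 | r0:8,r1:1,r2:4,r3:1,r4:Add1,r5:2
c2: issue SUB r3<-Add2 | r0:8,r1:1,r2:4,r3:Add2,r4:Add1,r5:2
c3: CDB Add1=3; issue MUL r3<-Mul1 | r0:8,r1:1,r2:4,r3:Mul1,r4:3,r5:2
c4: CDB Add2=1; issue SUB r5<-Add1 | r0:8,r1:1,r2:4,r3:Mul1,r4:3,r5:Add1
c5: issue SUB r0<-Add2 | r0:Add2,r1:1,r2:4,r3:Mul1,r4:3,r5:Add1
c6: stall | r0:Add2,r1:1,r2:4,r3:Mul1,r4:3,r5:Add1
c7: stall | r0:Add2,r1:1,r2:4,r3:Mul1,r4:3,r5:Add1
c8: CDB Mul1=4; stall | r0:Add2,r1:1,r2:4,r3:4,r4:3,r5:Add1
c9: stall | r0:Add2,r1:1,r2:4,r3:4,r4:3,r5:Add1
c10: CDB Add1=-4; issue SUB r2<-Add1 | r0:Add2,r1:1,r2:Add1,r3:4,r4:3,r5:-4
c11: stall | r0:Add2,r1:1,r2:Add1,r3:4,r4:3,r5:-4
c12: CDB Add1=0; issue SUB r2<-Add1 | r0:Add2,r1:1,r2:Add1,r3:4,r4:3,r5:-4
c13: CDB Add2=-12; issue ADD r1<-Add2 | r0:-12,r1:Add2,r2:Add1,r3:4,r4:3,r5:-4
c14: CDB Add1=-8; issue MUL r4<-Mul1 | r0:-12,r1:Add2,r2:-8,r3:4,r4:Mul1,r5:-4
c15: CDB Add2=-9; issue SUB r1<-Add1 | r0:-12,r1:Add1,r2:-8,r3:4,r4:Mul1,r5:-4
c16: - | r0:-12,r1:Add1,r2:-8,r3:4,r4:Mul1,r5:-4
c17: CDB Add1=3 | r0:-12,r1:3,r2:-8,r3:4,r4:Mul1,r5:-4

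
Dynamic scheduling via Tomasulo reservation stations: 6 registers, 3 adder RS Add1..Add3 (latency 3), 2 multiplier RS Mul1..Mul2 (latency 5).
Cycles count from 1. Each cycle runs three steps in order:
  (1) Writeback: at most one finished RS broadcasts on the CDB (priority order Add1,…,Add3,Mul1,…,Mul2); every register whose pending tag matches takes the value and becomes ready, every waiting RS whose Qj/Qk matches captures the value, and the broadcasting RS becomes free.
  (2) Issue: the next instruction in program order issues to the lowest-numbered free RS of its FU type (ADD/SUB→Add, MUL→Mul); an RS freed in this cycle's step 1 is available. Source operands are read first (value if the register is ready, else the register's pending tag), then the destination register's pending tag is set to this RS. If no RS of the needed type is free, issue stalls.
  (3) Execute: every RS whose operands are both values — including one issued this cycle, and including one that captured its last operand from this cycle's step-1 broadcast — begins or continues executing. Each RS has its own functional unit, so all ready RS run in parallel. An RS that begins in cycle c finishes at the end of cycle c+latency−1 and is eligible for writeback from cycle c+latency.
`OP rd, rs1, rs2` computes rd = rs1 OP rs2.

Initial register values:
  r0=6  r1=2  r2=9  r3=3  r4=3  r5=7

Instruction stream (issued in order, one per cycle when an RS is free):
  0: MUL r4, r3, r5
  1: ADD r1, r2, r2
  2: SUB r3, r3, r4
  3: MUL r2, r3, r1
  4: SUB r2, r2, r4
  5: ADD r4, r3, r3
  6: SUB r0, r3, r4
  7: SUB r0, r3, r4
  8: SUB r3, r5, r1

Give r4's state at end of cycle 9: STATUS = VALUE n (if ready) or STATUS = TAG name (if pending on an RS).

STATUS = TAG Add3

cycle 1: issue MUL r4<-Mul1 // r0:6,r1:2,r2:9,r3:3,r4:Mul1,r5:7
cycle 2: issue ADD r1<-Add1 // r0:6,r1:Add1,r2:9,r3:3,r4:Mul1,r5:7
cycle 3: issue SUB r3<-Add2 // r0:6,r1:Add1,r2:9,r3:Add2,r4:Mul1,r5:7
cycle 4: issue MUL r2<-Mul2 // r0:6,r1:Add1,r2:Mul2,r3:Add2,r4:Mul1,r5:7
cycle 5: CDB Add1=18; issue SUB r2<-Add1 // r0:6,r1:18,r2:Add1,r3:Add2,r4:Mul1,r5:7
cycle 6: CDB Mul1=21; issue ADD r4<-Add3 // r0:6,r1:18,r2:Add1,r3:Add2,r4:Add3,r5:7
cycle 7: stall // r0:6,r1:18,r2:Add1,r3:Add2,r4:Add3,r5:7
cycle 8: stall // r0:6,r1:18,r2:Add1,r3:Add2,r4:Add3,r5:7
cycle 9: CDB Add2=-18; issue SUB r0<-Add2 // r0:Add2,r1:18,r2:Add1,r3:-18,r4:Add3,r5:7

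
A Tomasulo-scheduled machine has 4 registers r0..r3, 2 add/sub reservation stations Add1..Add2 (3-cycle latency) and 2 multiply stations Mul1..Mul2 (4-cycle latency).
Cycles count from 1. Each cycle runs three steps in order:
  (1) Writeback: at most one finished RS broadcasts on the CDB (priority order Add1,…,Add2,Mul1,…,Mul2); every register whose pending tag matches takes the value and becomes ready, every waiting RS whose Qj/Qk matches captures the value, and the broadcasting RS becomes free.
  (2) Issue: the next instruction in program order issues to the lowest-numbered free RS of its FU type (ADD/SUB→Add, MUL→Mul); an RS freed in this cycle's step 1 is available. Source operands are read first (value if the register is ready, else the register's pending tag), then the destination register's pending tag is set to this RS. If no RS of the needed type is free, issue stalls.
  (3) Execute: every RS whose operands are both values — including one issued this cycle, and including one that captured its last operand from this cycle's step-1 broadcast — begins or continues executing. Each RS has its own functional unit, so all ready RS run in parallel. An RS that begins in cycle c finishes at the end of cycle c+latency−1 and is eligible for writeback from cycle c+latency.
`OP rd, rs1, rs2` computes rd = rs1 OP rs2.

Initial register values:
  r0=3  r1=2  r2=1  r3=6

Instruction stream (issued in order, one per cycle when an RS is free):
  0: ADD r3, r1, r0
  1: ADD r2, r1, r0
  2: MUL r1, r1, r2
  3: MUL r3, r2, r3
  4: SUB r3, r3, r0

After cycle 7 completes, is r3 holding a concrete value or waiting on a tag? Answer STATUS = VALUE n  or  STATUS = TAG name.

STATUS = TAG Add1

  c1: issue ADD r3<-Add1  regs: r0:3,r1:2,r2:1,r3:Add1
  c2: issue ADD r2<-Add2  regs: r0:3,r1:2,r2:Add2,r3:Add1
  c3: issue MUL r1<-Mul1  regs: r0:3,r1:Mul1,r2:Add2,r3:Add1
  c4: CDB Add1=5; issue MUL r3<-Mul2  regs: r0:3,r1:Mul1,r2:Add2,r3:Mul2
  c5: CDB Add2=5; issue SUB r3<-Add1  regs: r0:3,r1:Mul1,r2:5,r3:Add1
  c6: -  regs: r0:3,r1:Mul1,r2:5,r3:Add1
  c7: -  regs: r0:3,r1:Mul1,r2:5,r3:Add1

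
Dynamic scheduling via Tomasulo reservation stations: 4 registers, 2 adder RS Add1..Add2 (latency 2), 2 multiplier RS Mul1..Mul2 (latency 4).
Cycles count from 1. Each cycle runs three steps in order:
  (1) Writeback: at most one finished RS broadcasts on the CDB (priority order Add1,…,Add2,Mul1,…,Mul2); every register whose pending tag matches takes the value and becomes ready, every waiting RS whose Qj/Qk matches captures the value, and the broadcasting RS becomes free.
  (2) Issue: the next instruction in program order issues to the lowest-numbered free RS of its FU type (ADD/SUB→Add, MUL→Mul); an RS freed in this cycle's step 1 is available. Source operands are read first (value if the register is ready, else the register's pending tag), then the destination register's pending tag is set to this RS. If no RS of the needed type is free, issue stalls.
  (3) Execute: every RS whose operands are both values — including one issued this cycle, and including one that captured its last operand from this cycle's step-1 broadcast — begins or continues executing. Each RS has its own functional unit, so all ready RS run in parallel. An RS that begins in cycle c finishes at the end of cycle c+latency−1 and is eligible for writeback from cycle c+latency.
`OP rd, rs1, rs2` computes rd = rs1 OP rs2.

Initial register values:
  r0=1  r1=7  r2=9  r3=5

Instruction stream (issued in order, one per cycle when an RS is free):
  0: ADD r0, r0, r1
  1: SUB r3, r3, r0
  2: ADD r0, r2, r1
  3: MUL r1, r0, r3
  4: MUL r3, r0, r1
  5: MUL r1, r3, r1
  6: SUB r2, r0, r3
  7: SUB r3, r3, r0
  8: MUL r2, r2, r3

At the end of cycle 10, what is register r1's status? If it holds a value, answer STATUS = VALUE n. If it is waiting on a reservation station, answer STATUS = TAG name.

STATUS = TAG Mul1

cycle 1: issue ADD r0<-Add1 // r0:Add1,r1:7,r2:9,r3:5
cycle 2: issue SUB r3<-Add2 // r0:Add1,r1:7,r2:9,r3:Add2
cycle 3: CDB Add1=8; issue ADD r0<-Add1 // r0:Add1,r1:7,r2:9,r3:Add2
cycle 4: issue MUL r1<-Mul1 // r0:Add1,r1:Mul1,r2:9,r3:Add2
cycle 5: CDB Add1=16; issue MUL r3<-Mul2 // r0:16,r1:Mul1,r2:9,r3:Mul2
cycle 6: CDB Add2=-3; stall // r0:16,r1:Mul1,r2:9,r3:Mul2
cycle 7: stall // r0:16,r1:Mul1,r2:9,r3:Mul2
cycle 8: stall // r0:16,r1:Mul1,r2:9,r3:Mul2
cycle 9: stall // r0:16,r1:Mul1,r2:9,r3:Mul2
cycle 10: CDB Mul1=-48; issue MUL r1<-Mul1 // r0:16,r1:Mul1,r2:9,r3:Mul2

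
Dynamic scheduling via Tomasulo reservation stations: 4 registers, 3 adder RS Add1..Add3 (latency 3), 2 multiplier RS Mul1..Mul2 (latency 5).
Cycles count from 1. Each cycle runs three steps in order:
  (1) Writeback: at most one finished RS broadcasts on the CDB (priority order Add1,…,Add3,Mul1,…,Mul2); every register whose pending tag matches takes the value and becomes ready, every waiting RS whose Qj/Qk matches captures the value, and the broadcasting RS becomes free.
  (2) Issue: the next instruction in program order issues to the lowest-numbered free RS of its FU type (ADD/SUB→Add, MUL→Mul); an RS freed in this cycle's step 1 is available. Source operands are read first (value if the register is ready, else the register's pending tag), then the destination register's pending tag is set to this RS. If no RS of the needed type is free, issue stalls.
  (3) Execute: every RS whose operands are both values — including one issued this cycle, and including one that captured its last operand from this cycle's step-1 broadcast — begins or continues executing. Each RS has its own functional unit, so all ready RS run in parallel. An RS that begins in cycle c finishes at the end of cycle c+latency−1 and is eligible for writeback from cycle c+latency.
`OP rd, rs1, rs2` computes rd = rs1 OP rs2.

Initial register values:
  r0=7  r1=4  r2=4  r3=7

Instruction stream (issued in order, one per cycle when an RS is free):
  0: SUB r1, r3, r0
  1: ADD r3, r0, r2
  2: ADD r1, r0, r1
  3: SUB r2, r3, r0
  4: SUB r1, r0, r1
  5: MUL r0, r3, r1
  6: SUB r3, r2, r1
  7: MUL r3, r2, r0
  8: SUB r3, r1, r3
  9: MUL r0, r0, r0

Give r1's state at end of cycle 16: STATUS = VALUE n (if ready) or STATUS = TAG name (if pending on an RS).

cycle 1: issue SUB r1<-Add1 // r0:7,r1:Add1,r2:4,r3:7
cycle 2: issue ADD r3<-Add2 // r0:7,r1:Add1,r2:4,r3:Add2
cycle 3: issue ADD r1<-Add3 // r0:7,r1:Add3,r2:4,r3:Add2
cycle 4: CDB Add1=0; issue SUB r2<-Add1 // r0:7,r1:Add3,r2:Add1,r3:Add2
cycle 5: CDB Add2=11; issue SUB r1<-Add2 // r0:7,r1:Add2,r2:Add1,r3:11
cycle 6: issue MUL r0<-Mul1 // r0:Mul1,r1:Add2,r2:Add1,r3:11
cycle 7: CDB Add3=7; issue SUB r3<-Add3 // r0:Mul1,r1:Add2,r2:Add1,r3:Add3
cycle 8: CDB Add1=4; issue MUL r3<-Mul2 // r0:Mul1,r1:Add2,r2:4,r3:Mul2
cycle 9: issue SUB r3<-Add1 // r0:Mul1,r1:Add2,r2:4,r3:Add1
cycle 10: CDB Add2=0; stall // r0:Mul1,r1:0,r2:4,r3:Add1
cycle 11: stall // r0:Mul1,r1:0,r2:4,r3:Add1
cycle 12: stall // r0:Mul1,r1:0,r2:4,r3:Add1
cycle 13: CDB Add3=4; stall // r0:Mul1,r1:0,r2:4,r3:Add1
cycle 14: stall // r0:Mul1,r1:0,r2:4,r3:Add1
cycle 15: CDB Mul1=0; issue MUL r0<-Mul1 // r0:Mul1,r1:0,r2:4,r3:Add1
cycle 16: - // r0:Mul1,r1:0,r2:4,r3:Add1

STATUS = VALUE 0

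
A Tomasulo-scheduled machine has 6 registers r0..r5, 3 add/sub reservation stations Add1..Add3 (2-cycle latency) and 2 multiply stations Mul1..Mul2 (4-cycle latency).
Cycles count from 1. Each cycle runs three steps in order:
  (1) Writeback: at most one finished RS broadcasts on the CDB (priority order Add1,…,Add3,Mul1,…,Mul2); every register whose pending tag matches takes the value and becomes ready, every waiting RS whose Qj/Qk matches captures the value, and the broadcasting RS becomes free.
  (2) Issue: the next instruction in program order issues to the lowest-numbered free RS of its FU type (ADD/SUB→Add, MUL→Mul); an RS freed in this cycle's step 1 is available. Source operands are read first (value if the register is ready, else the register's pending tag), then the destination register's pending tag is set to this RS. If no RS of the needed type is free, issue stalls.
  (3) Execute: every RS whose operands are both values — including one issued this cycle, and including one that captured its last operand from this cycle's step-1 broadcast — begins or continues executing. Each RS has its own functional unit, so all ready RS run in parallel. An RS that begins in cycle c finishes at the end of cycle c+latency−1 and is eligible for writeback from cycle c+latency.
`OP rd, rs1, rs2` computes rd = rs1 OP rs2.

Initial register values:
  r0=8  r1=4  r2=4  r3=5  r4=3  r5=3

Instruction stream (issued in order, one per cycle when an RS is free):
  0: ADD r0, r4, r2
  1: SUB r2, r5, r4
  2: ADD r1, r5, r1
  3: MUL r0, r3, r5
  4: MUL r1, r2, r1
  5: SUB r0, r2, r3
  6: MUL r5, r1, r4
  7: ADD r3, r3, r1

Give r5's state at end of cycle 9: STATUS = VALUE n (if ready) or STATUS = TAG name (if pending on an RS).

c1: issue ADD r0<-Add1 | r0:Add1,r1:4,r2:4,r3:5,r4:3,r5:3
c2: issue SUB r2<-Add2 | r0:Add1,r1:4,r2:Add2,r3:5,r4:3,r5:3
c3: CDB Add1=7; issue ADD r1<-Add1 | r0:7,r1:Add1,r2:Add2,r3:5,r4:3,r5:3
c4: CDB Add2=0; issue MUL r0<-Mul1 | r0:Mul1,r1:Add1,r2:0,r3:5,r4:3,r5:3
c5: CDB Add1=7; issue MUL r1<-Mul2 | r0:Mul1,r1:Mul2,r2:0,r3:5,r4:3,r5:3
c6: issue SUB r0<-Add1 | r0:Add1,r1:Mul2,r2:0,r3:5,r4:3,r5:3
c7: stall | r0:Add1,r1:Mul2,r2:0,r3:5,r4:3,r5:3
c8: CDB Add1=-5; stall | r0:-5,r1:Mul2,r2:0,r3:5,r4:3,r5:3
c9: CDB Mul1=15; issue MUL r5<-Mul1 | r0:-5,r1:Mul2,r2:0,r3:5,r4:3,r5:Mul1

STATUS = TAG Mul1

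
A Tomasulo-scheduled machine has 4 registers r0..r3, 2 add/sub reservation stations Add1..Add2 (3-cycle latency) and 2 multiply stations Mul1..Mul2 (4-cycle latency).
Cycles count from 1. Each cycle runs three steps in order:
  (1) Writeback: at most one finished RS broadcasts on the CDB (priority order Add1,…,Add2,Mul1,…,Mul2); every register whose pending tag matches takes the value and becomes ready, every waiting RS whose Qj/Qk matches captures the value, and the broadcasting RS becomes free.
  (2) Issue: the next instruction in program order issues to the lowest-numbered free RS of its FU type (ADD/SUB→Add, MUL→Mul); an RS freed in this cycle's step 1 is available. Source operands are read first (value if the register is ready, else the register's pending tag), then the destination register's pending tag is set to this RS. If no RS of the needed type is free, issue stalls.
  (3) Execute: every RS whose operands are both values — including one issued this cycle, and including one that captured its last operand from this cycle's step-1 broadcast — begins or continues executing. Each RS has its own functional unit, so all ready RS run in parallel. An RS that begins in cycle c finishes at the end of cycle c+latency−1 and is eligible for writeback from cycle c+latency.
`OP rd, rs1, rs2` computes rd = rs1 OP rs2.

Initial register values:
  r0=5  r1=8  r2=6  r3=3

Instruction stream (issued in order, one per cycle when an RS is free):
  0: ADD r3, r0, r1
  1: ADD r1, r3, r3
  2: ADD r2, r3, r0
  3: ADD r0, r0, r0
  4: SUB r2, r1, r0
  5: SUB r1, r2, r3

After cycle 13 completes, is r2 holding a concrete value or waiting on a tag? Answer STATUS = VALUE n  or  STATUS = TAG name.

cycle 1: issue ADD r3<-Add1 // r0:5,r1:8,r2:6,r3:Add1
cycle 2: issue ADD r1<-Add2 // r0:5,r1:Add2,r2:6,r3:Add1
cycle 3: stall // r0:5,r1:Add2,r2:6,r3:Add1
cycle 4: CDB Add1=13; issue ADD r2<-Add1 // r0:5,r1:Add2,r2:Add1,r3:13
cycle 5: stall // r0:5,r1:Add2,r2:Add1,r3:13
cycle 6: stall // r0:5,r1:Add2,r2:Add1,r3:13
cycle 7: CDB Add1=18; issue ADD r0<-Add1 // r0:Add1,r1:Add2,r2:18,r3:13
cycle 8: CDB Add2=26; issue SUB r2<-Add2 // r0:Add1,r1:26,r2:Add2,r3:13
cycle 9: stall // r0:Add1,r1:26,r2:Add2,r3:13
cycle 10: CDB Add1=10; issue SUB r1<-Add1 // r0:10,r1:Add1,r2:Add2,r3:13
cycle 11: - // r0:10,r1:Add1,r2:Add2,r3:13
cycle 12: - // r0:10,r1:Add1,r2:Add2,r3:13
cycle 13: CDB Add2=16 // r0:10,r1:Add1,r2:16,r3:13

STATUS = VALUE 16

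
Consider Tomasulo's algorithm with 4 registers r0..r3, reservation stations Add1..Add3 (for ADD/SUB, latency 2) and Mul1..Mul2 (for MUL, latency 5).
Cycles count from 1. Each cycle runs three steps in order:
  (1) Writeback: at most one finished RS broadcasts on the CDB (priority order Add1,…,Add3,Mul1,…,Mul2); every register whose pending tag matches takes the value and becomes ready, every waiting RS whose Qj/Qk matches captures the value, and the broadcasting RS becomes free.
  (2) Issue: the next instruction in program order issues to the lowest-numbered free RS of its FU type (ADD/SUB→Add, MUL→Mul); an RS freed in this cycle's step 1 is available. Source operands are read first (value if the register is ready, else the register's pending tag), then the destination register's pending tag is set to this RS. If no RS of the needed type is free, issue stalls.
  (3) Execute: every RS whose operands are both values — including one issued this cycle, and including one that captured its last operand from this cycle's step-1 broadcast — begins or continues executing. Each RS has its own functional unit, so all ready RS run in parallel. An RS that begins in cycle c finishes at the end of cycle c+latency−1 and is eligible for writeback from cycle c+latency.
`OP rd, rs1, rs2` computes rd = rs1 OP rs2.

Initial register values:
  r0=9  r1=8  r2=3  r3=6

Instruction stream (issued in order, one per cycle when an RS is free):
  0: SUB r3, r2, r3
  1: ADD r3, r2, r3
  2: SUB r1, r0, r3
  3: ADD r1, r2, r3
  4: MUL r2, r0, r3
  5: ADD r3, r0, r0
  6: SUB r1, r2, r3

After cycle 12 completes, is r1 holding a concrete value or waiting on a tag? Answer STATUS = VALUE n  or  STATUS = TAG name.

cycle 1: issue SUB r3<-Add1 // r0:9,r1:8,r2:3,r3:Add1
cycle 2: issue ADD r3<-Add2 // r0:9,r1:8,r2:3,r3:Add2
cycle 3: CDB Add1=-3; issue SUB r1<-Add1 // r0:9,r1:Add1,r2:3,r3:Add2
cycle 4: issue ADD r1<-Add3 // r0:9,r1:Add3,r2:3,r3:Add2
cycle 5: CDB Add2=0; issue MUL r2<-Mul1 // r0:9,r1:Add3,r2:Mul1,r3:0
cycle 6: issue ADD r3<-Add2 // r0:9,r1:Add3,r2:Mul1,r3:Add2
cycle 7: CDB Add1=9; issue SUB r1<-Add1 // r0:9,r1:Add1,r2:Mul1,r3:Add2
cycle 8: CDB Add2=18 // r0:9,r1:Add1,r2:Mul1,r3:18
cycle 9: CDB Add3=3 // r0:9,r1:Add1,r2:Mul1,r3:18
cycle 10: CDB Mul1=0 // r0:9,r1:Add1,r2:0,r3:18
cycle 11: - // r0:9,r1:Add1,r2:0,r3:18
cycle 12: CDB Add1=-18 // r0:9,r1:-18,r2:0,r3:18

STATUS = VALUE -18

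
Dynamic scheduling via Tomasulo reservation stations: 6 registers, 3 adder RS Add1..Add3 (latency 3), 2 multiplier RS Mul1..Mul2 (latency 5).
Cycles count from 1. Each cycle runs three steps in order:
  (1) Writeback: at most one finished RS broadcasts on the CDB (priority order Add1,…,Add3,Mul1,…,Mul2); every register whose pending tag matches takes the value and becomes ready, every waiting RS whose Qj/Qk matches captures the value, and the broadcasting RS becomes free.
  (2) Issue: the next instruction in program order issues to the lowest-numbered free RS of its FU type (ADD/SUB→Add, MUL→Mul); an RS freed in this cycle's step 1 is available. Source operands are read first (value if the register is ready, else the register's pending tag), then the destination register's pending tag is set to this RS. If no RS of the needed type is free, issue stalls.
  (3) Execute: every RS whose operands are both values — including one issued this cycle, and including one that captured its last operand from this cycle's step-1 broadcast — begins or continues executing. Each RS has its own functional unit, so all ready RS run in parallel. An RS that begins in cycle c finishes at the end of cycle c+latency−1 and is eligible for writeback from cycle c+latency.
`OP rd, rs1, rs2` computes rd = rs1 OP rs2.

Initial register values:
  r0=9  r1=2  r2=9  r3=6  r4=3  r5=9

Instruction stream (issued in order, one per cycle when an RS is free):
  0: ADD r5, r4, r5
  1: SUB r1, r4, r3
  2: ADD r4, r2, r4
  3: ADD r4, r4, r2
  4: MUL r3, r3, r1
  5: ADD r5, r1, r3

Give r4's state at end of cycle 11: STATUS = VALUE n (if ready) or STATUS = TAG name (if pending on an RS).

STATUS = VALUE 21

c1: issue ADD r5<-Add1 | r0:9,r1:2,r2:9,r3:6,r4:3,r5:Add1
c2: issue SUB r1<-Add2 | r0:9,r1:Add2,r2:9,r3:6,r4:3,r5:Add1
c3: issue ADD r4<-Add3 | r0:9,r1:Add2,r2:9,r3:6,r4:Add3,r5:Add1
c4: CDB Add1=12; issue ADD r4<-Add1 | r0:9,r1:Add2,r2:9,r3:6,r4:Add1,r5:12
c5: CDB Add2=-3; issue MUL r3<-Mul1 | r0:9,r1:-3,r2:9,r3:Mul1,r4:Add1,r5:12
c6: CDB Add3=12; issue ADD r5<-Add2 | r0:9,r1:-3,r2:9,r3:Mul1,r4:Add1,r5:Add2
c7: - | r0:9,r1:-3,r2:9,r3:Mul1,r4:Add1,r5:Add2
c8: - | r0:9,r1:-3,r2:9,r3:Mul1,r4:Add1,r5:Add2
c9: CDB Add1=21 | r0:9,r1:-3,r2:9,r3:Mul1,r4:21,r5:Add2
c10: CDB Mul1=-18 | r0:9,r1:-3,r2:9,r3:-18,r4:21,r5:Add2
c11: - | r0:9,r1:-3,r2:9,r3:-18,r4:21,r5:Add2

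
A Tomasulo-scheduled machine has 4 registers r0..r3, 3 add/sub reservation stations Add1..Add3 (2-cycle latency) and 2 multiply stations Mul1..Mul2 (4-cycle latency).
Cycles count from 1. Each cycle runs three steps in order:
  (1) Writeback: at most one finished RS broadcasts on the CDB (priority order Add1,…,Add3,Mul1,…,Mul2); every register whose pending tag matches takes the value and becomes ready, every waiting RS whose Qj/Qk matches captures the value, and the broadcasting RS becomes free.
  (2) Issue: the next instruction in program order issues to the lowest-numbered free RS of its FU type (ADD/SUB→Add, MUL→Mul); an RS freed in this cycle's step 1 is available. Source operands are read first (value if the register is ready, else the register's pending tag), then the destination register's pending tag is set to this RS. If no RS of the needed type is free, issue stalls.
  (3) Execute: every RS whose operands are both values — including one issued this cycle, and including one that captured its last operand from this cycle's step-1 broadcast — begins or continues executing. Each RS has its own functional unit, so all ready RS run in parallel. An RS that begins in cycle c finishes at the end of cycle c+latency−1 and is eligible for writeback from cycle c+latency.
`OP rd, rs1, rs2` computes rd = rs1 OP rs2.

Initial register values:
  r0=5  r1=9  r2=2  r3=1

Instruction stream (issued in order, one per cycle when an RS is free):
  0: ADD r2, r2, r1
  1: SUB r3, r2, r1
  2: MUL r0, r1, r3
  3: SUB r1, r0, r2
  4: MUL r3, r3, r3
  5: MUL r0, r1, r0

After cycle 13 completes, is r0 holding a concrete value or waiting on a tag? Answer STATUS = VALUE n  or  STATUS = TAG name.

STATUS = TAG Mul1

cycle 1: issue ADD r2<-Add1 // r0:5,r1:9,r2:Add1,r3:1
cycle 2: issue SUB r3<-Add2 // r0:5,r1:9,r2:Add1,r3:Add2
cycle 3: CDB Add1=11; issue MUL r0<-Mul1 // r0:Mul1,r1:9,r2:11,r3:Add2
cycle 4: issue SUB r1<-Add1 // r0:Mul1,r1:Add1,r2:11,r3:Add2
cycle 5: CDB Add2=2; issue MUL r3<-Mul2 // r0:Mul1,r1:Add1,r2:11,r3:Mul2
cycle 6: stall // r0:Mul1,r1:Add1,r2:11,r3:Mul2
cycle 7: stall // r0:Mul1,r1:Add1,r2:11,r3:Mul2
cycle 8: stall // r0:Mul1,r1:Add1,r2:11,r3:Mul2
cycle 9: CDB Mul1=18; issue MUL r0<-Mul1 // r0:Mul1,r1:Add1,r2:11,r3:Mul2
cycle 10: CDB Mul2=4 // r0:Mul1,r1:Add1,r2:11,r3:4
cycle 11: CDB Add1=7 // r0:Mul1,r1:7,r2:11,r3:4
cycle 12: - // r0:Mul1,r1:7,r2:11,r3:4
cycle 13: - // r0:Mul1,r1:7,r2:11,r3:4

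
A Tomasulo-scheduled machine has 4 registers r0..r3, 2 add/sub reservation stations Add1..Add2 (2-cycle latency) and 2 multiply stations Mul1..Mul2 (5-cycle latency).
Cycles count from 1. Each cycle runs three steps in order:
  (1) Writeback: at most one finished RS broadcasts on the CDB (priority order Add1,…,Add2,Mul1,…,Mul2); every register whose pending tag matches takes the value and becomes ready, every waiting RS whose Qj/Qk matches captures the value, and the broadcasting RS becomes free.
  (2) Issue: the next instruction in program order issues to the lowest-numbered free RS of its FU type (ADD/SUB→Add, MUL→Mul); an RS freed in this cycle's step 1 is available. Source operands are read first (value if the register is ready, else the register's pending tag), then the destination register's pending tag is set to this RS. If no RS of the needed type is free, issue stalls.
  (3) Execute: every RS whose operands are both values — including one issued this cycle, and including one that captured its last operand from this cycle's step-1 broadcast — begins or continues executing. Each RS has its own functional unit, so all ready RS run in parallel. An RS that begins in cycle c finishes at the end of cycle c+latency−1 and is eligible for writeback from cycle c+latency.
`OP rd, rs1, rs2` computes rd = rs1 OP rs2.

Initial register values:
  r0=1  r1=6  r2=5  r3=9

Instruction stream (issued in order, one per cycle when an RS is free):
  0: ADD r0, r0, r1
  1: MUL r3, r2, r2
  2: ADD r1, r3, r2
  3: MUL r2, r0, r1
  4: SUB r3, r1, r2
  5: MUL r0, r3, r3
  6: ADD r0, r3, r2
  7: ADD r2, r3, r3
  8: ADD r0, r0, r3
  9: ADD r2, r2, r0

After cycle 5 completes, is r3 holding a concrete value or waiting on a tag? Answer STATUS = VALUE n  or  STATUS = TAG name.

  c1: issue ADD r0<-Add1  regs: r0:Add1,r1:6,r2:5,r3:9
  c2: issue MUL r3<-Mul1  regs: r0:Add1,r1:6,r2:5,r3:Mul1
  c3: CDB Add1=7; issue ADD r1<-Add1  regs: r0:7,r1:Add1,r2:5,r3:Mul1
  c4: issue MUL r2<-Mul2  regs: r0:7,r1:Add1,r2:Mul2,r3:Mul1
  c5: issue SUB r3<-Add2  regs: r0:7,r1:Add1,r2:Mul2,r3:Add2

STATUS = TAG Add2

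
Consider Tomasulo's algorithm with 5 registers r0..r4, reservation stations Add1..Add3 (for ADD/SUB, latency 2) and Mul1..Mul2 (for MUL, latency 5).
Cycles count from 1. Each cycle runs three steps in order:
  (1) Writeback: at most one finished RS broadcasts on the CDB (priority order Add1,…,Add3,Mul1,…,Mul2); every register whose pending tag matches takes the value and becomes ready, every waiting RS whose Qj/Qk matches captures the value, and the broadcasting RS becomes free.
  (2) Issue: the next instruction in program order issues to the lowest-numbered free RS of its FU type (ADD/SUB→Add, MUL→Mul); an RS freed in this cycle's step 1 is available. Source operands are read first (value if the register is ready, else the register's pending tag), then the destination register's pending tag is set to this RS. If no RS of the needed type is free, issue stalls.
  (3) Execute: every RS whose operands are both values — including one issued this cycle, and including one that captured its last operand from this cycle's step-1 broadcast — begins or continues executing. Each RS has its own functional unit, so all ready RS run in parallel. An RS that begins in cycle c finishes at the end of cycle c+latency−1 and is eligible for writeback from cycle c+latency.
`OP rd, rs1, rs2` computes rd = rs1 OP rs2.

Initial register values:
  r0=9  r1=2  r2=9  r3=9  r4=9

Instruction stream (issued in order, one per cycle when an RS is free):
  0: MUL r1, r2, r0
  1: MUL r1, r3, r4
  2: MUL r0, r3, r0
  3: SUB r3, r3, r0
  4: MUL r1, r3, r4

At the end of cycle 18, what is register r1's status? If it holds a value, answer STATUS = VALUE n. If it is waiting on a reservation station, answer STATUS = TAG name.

STATUS = VALUE -648

  c1: issue MUL r1<-Mul1  regs: r0:9,r1:Mul1,r2:9,r3:9,r4:9
  c2: issue MUL r1<-Mul2  regs: r0:9,r1:Mul2,r2:9,r3:9,r4:9
  c3: stall  regs: r0:9,r1:Mul2,r2:9,r3:9,r4:9
  c4: stall  regs: r0:9,r1:Mul2,r2:9,r3:9,r4:9
  c5: stall  regs: r0:9,r1:Mul2,r2:9,r3:9,r4:9
  c6: CDB Mul1=81; issue MUL r0<-Mul1  regs: r0:Mul1,r1:Mul2,r2:9,r3:9,r4:9
  c7: CDB Mul2=81; issue SUB r3<-Add1  regs: r0:Mul1,r1:81,r2:9,r3:Add1,r4:9
  c8: issue MUL r1<-Mul2  regs: r0:Mul1,r1:Mul2,r2:9,r3:Add1,r4:9
  c9: -  regs: r0:Mul1,r1:Mul2,r2:9,r3:Add1,r4:9
  c10: -  regs: r0:Mul1,r1:Mul2,r2:9,r3:Add1,r4:9
  c11: CDB Mul1=81  regs: r0:81,r1:Mul2,r2:9,r3:Add1,r4:9
  c12: -  regs: r0:81,r1:Mul2,r2:9,r3:Add1,r4:9
  c13: CDB Add1=-72  regs: r0:81,r1:Mul2,r2:9,r3:-72,r4:9
  c14: -  regs: r0:81,r1:Mul2,r2:9,r3:-72,r4:9
  c15: -  regs: r0:81,r1:Mul2,r2:9,r3:-72,r4:9
  c16: -  regs: r0:81,r1:Mul2,r2:9,r3:-72,r4:9
  c17: -  regs: r0:81,r1:Mul2,r2:9,r3:-72,r4:9
  c18: CDB Mul2=-648  regs: r0:81,r1:-648,r2:9,r3:-72,r4:9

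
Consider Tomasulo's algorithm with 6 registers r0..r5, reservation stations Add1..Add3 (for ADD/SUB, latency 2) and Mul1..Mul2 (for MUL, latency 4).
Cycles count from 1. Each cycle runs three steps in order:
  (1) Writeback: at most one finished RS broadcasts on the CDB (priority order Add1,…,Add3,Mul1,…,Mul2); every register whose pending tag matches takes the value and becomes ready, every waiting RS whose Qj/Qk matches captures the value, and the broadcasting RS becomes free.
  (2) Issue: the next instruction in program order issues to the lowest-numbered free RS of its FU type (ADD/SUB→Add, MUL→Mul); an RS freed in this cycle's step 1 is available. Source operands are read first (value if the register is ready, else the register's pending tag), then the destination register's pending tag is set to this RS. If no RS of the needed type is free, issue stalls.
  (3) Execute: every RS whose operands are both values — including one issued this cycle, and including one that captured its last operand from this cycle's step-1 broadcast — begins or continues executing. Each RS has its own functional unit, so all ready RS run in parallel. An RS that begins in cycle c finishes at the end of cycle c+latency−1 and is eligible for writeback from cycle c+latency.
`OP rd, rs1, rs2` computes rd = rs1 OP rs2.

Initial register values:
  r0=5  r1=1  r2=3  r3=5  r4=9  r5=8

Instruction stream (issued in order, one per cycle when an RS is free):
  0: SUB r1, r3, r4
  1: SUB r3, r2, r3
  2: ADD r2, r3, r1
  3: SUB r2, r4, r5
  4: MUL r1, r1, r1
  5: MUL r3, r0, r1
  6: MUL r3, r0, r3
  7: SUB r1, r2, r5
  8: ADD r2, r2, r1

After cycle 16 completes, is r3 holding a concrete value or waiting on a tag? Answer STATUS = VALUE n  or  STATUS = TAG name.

STATUS = TAG Mul1

c1: issue SUB r1<-Add1 | r0:5,r1:Add1,r2:3,r3:5,r4:9,r5:8
c2: issue SUB r3<-Add2 | r0:5,r1:Add1,r2:3,r3:Add2,r4:9,r5:8
c3: CDB Add1=-4; issue ADD r2<-Add1 | r0:5,r1:-4,r2:Add1,r3:Add2,r4:9,r5:8
c4: CDB Add2=-2; issue SUB r2<-Add2 | r0:5,r1:-4,r2:Add2,r3:-2,r4:9,r5:8
c5: issue MUL r1<-Mul1 | r0:5,r1:Mul1,r2:Add2,r3:-2,r4:9,r5:8
c6: CDB Add1=-6; issue MUL r3<-Mul2 | r0:5,r1:Mul1,r2:Add2,r3:Mul2,r4:9,r5:8
c7: CDB Add2=1; stall | r0:5,r1:Mul1,r2:1,r3:Mul2,r4:9,r5:8
c8: stall | r0:5,r1:Mul1,r2:1,r3:Mul2,r4:9,r5:8
c9: CDB Mul1=16; issue MUL r3<-Mul1 | r0:5,r1:16,r2:1,r3:Mul1,r4:9,r5:8
c10: issue SUB r1<-Add1 | r0:5,r1:Add1,r2:1,r3:Mul1,r4:9,r5:8
c11: issue ADD r2<-Add2 | r0:5,r1:Add1,r2:Add2,r3:Mul1,r4:9,r5:8
c12: CDB Add1=-7 | r0:5,r1:-7,r2:Add2,r3:Mul1,r4:9,r5:8
c13: CDB Mul2=80 | r0:5,r1:-7,r2:Add2,r3:Mul1,r4:9,r5:8
c14: CDB Add2=-6 | r0:5,r1:-7,r2:-6,r3:Mul1,r4:9,r5:8
c15: - | r0:5,r1:-7,r2:-6,r3:Mul1,r4:9,r5:8
c16: - | r0:5,r1:-7,r2:-6,r3:Mul1,r4:9,r5:8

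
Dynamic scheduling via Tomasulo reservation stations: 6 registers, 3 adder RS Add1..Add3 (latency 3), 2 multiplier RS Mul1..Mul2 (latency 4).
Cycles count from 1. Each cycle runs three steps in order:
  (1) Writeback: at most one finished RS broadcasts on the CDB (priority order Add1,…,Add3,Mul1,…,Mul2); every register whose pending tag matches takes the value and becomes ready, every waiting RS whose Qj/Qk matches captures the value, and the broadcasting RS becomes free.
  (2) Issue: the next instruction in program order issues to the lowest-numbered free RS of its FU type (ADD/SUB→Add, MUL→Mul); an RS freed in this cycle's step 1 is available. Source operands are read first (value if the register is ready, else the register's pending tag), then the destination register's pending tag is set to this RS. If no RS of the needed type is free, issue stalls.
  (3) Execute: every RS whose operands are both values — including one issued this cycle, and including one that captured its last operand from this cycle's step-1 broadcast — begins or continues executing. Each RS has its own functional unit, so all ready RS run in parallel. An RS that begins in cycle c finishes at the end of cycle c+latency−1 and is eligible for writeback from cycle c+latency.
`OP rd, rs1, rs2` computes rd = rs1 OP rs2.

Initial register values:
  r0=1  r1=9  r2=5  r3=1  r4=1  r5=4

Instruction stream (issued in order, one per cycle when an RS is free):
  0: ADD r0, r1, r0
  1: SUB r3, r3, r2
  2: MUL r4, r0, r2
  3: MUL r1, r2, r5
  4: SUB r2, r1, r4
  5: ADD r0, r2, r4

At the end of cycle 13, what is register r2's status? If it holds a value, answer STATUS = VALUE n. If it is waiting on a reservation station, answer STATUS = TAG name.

cycle 1: issue ADD r0<-Add1 // r0:Add1,r1:9,r2:5,r3:1,r4:1,r5:4
cycle 2: issue SUB r3<-Add2 // r0:Add1,r1:9,r2:5,r3:Add2,r4:1,r5:4
cycle 3: issue MUL r4<-Mul1 // r0:Add1,r1:9,r2:5,r3:Add2,r4:Mul1,r5:4
cycle 4: CDB Add1=10; issue MUL r1<-Mul2 // r0:10,r1:Mul2,r2:5,r3:Add2,r4:Mul1,r5:4
cycle 5: CDB Add2=-4; issue SUB r2<-Add1 // r0:10,r1:Mul2,r2:Add1,r3:-4,r4:Mul1,r5:4
cycle 6: issue ADD r0<-Add2 // r0:Add2,r1:Mul2,r2:Add1,r3:-4,r4:Mul1,r5:4
cycle 7: - // r0:Add2,r1:Mul2,r2:Add1,r3:-4,r4:Mul1,r5:4
cycle 8: CDB Mul1=50 // r0:Add2,r1:Mul2,r2:Add1,r3:-4,r4:50,r5:4
cycle 9: CDB Mul2=20 // r0:Add2,r1:20,r2:Add1,r3:-4,r4:50,r5:4
cycle 10: - // r0:Add2,r1:20,r2:Add1,r3:-4,r4:50,r5:4
cycle 11: - // r0:Add2,r1:20,r2:Add1,r3:-4,r4:50,r5:4
cycle 12: CDB Add1=-30 // r0:Add2,r1:20,r2:-30,r3:-4,r4:50,r5:4
cycle 13: - // r0:Add2,r1:20,r2:-30,r3:-4,r4:50,r5:4

STATUS = VALUE -30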